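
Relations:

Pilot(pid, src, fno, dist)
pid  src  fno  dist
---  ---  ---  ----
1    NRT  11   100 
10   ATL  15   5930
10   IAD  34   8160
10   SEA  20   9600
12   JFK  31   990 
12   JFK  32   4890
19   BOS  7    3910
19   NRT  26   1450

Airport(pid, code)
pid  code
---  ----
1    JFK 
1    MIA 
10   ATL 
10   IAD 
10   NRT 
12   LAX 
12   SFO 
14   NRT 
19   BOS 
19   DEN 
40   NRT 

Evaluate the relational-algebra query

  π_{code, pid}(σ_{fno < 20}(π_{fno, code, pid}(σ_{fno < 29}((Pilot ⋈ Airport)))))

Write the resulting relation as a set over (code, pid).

{(ATL, 10), (BOS, 19), (DEN, 19), (IAD, 10), (JFK, 1), (MIA, 1), (NRT, 10)}

Natural join on pid: {(1, NRT, 11, 100, JFK), (1, NRT, 11, 100, MIA), (10, ATL, 15, 5930, ATL), (10, ATL, 15, 5930, IAD), (10, ATL, 15, 5930, NRT), (10, IAD, 34, 8160, ATL), (10, IAD, 34, 8160, IAD), (10, IAD, 34, 8160, NRT), (10, SEA, 20, 9600, ATL), (10, SEA, 20, 9600, IAD), (10, SEA, 20, 9600, NRT), (12, JFK, 31, 990, LAX), (12, JFK, 31, 990, SFO), (12, JFK, 32, 4890, LAX), (12, JFK, 32, 4890, SFO), (19, BOS, 7, 3910, BOS), (19, BOS, 7, 3910, DEN), (19, NRT, 26, 1450, BOS), (19, NRT, 26, 1450, DEN)}
Apply σ_{fno < 29}; surviving tuples: {(1, NRT, 11, 100, JFK), (1, NRT, 11, 100, MIA), (10, ATL, 15, 5930, ATL), (10, ATL, 15, 5930, IAD), (10, ATL, 15, 5930, NRT), (10, SEA, 20, 9600, ATL), (10, SEA, 20, 9600, IAD), (10, SEA, 20, 9600, NRT), (19, BOS, 7, 3910, BOS), (19, BOS, 7, 3910, DEN), (19, NRT, 26, 1450, BOS), (19, NRT, 26, 1450, DEN)}
Projecting to fno, code, pid: {(11, JFK, 1), (11, MIA, 1), (15, ATL, 10), (15, IAD, 10), (15, NRT, 10), (20, ATL, 10), (20, IAD, 10), (20, NRT, 10), (26, BOS, 19), (26, DEN, 19), (7, BOS, 19), (7, DEN, 19)}
Apply σ_{fno < 20}; surviving tuples: {(11, JFK, 1), (11, MIA, 1), (15, ATL, 10), (15, IAD, 10), (15, NRT, 10), (7, BOS, 19), (7, DEN, 19)}
Projecting to code, pid: {(ATL, 10), (BOS, 19), (DEN, 19), (IAD, 10), (JFK, 1), (MIA, 1), (NRT, 10)}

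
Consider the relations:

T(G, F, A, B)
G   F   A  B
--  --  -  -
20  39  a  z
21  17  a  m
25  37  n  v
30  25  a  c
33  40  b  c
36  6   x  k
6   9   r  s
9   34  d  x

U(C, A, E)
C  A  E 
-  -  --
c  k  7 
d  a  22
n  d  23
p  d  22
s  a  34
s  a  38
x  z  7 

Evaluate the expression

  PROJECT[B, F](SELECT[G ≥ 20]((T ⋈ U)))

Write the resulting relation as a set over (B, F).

Joining T and U on A yields {(20, 39, a, z, d, 22), (20, 39, a, z, s, 34), (20, 39, a, z, s, 38), (21, 17, a, m, d, 22), (21, 17, a, m, s, 34), (21, 17, a, m, s, 38), (30, 25, a, c, d, 22), (30, 25, a, c, s, 34), (30, 25, a, c, s, 38), (9, 34, d, x, n, 23), (9, 34, d, x, p, 22)}.
Filtering on G ≥ 20 leaves {(20, 39, a, z, d, 22), (20, 39, a, z, s, 34), (20, 39, a, z, s, 38), (21, 17, a, m, d, 22), (21, 17, a, m, s, 34), (21, 17, a, m, s, 38), (30, 25, a, c, d, 22), (30, 25, a, c, s, 34), (30, 25, a, c, s, 38)}.
Projecting to B, F (6 duplicate(s) eliminated): {(c, 25), (m, 17), (z, 39)}

{(c, 25), (m, 17), (z, 39)}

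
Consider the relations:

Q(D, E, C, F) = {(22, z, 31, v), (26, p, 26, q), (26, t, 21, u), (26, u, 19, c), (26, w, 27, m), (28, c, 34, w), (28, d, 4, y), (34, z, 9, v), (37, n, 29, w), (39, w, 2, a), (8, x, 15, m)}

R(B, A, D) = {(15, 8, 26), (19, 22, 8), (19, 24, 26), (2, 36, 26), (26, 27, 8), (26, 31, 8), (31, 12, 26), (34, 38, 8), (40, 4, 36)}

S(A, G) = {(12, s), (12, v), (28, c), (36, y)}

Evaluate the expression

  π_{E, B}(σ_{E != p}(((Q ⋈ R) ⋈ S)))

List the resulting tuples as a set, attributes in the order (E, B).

{(t, 2), (t, 31), (u, 2), (u, 31), (w, 2), (w, 31)}

Q ⋈ R (natural join on D): {(26, p, 26, q, 15, 8), (26, p, 26, q, 19, 24), (26, p, 26, q, 2, 36), (26, p, 26, q, 31, 12), (26, t, 21, u, 15, 8), (26, t, 21, u, 19, 24), (26, t, 21, u, 2, 36), (26, t, 21, u, 31, 12), (26, u, 19, c, 15, 8), (26, u, 19, c, 19, 24), (26, u, 19, c, 2, 36), (26, u, 19, c, 31, 12), (26, w, 27, m, 15, 8), (26, w, 27, m, 19, 24), (26, w, 27, m, 2, 36), (26, w, 27, m, 31, 12), (8, x, 15, m, 19, 22), (8, x, 15, m, 26, 27), (8, x, 15, m, 26, 31), (8, x, 15, m, 34, 38)}
(Q ⋈ R) ⋈ S (natural join on A): {(26, p, 26, q, 2, 36, y), (26, p, 26, q, 31, 12, s), (26, p, 26, q, 31, 12, v), (26, t, 21, u, 2, 36, y), (26, t, 21, u, 31, 12, s), (26, t, 21, u, 31, 12, v), (26, u, 19, c, 2, 36, y), (26, u, 19, c, 31, 12, s), (26, u, 19, c, 31, 12, v), (26, w, 27, m, 2, 36, y), (26, w, 27, m, 31, 12, s), (26, w, 27, m, 31, 12, v)}
Apply σ_{E != p}; surviving tuples: {(26, t, 21, u, 2, 36, y), (26, t, 21, u, 31, 12, s), (26, t, 21, u, 31, 12, v), (26, u, 19, c, 2, 36, y), (26, u, 19, c, 31, 12, s), (26, u, 19, c, 31, 12, v), (26, w, 27, m, 2, 36, y), (26, w, 27, m, 31, 12, s), (26, w, 27, m, 31, 12, v)}
π[E, B]: project onto (E, B) (3 duplicate(s) eliminated) → {(t, 2), (t, 31), (u, 2), (u, 31), (w, 2), (w, 31)}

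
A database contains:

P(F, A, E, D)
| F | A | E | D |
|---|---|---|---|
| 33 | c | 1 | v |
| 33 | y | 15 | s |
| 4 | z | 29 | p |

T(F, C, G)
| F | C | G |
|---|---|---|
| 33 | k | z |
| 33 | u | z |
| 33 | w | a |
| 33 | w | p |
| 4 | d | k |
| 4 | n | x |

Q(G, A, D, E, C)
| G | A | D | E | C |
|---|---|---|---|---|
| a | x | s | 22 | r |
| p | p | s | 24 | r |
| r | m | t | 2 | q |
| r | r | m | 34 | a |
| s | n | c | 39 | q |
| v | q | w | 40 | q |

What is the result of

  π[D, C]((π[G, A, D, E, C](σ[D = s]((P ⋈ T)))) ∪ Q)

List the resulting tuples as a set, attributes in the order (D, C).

{(c, q), (m, a), (s, k), (s, r), (s, u), (s, w), (t, q), (w, q)}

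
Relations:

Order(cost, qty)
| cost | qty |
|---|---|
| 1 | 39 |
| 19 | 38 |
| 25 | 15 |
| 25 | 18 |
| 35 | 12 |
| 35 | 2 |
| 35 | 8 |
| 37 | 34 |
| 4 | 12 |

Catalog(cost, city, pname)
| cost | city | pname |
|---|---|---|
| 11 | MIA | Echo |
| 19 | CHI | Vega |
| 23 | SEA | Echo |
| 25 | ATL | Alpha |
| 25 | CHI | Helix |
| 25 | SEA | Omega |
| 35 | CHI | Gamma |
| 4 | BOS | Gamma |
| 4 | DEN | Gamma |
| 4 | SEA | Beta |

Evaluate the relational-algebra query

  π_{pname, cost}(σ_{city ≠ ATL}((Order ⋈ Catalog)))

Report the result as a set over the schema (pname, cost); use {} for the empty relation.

{(Beta, 4), (Gamma, 35), (Gamma, 4), (Helix, 25), (Omega, 25), (Vega, 19)}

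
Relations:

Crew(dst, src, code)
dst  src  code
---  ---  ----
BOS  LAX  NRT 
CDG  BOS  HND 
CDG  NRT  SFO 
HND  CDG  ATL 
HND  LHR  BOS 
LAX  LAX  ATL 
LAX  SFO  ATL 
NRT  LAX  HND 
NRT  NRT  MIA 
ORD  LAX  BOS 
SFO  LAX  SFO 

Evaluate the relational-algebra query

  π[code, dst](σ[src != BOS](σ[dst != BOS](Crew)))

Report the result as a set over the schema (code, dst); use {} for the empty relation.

{(ATL, HND), (ATL, LAX), (BOS, HND), (BOS, ORD), (HND, NRT), (MIA, NRT), (SFO, CDG), (SFO, SFO)}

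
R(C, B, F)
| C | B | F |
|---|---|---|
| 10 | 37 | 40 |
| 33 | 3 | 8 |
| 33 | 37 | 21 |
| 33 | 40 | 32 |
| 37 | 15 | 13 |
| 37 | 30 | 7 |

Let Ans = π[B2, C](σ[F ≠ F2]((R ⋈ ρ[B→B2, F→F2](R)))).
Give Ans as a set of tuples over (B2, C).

{(15, 37), (3, 33), (30, 37), (37, 33), (40, 33)}

ρ[B→B2, F→F2]: schema becomes (C, B2, F2); tuples unchanged.
Joining R and ρ[B→B2, F→F2](R) on C yields {(10, 37, 40, 37, 40), (33, 3, 8, 3, 8), (33, 3, 8, 37, 21), (33, 3, 8, 40, 32), (33, 37, 21, 3, 8), (33, 37, 21, 37, 21), (33, 37, 21, 40, 32), (33, 40, 32, 3, 8), (33, 40, 32, 37, 21), (33, 40, 32, 40, 32), (37, 15, 13, 15, 13), (37, 15, 13, 30, 7), (37, 30, 7, 15, 13), (37, 30, 7, 30, 7)}.
σ[F ≠ F2]: keep tuples satisfying F ≠ F2 → {(33, 3, 8, 37, 21), (33, 3, 8, 40, 32), (33, 37, 21, 3, 8), (33, 37, 21, 40, 32), (33, 40, 32, 3, 8), (33, 40, 32, 37, 21), (37, 15, 13, 30, 7), (37, 30, 7, 15, 13)}
π_{B2, C} gives {(15, 37), (3, 33), (30, 37), (37, 33), (40, 33)} (3 duplicate(s) eliminated).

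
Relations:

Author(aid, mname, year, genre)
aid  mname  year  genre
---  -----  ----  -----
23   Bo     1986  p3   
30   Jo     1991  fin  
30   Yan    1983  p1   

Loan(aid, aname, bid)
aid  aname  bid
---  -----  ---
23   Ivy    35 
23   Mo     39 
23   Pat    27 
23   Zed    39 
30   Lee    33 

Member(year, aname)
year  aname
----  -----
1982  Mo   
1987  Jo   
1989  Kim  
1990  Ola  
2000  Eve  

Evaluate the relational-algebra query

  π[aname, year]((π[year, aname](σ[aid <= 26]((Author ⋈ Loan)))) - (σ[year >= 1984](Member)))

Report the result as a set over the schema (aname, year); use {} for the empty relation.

{(Ivy, 1986), (Mo, 1986), (Pat, 1986), (Zed, 1986)}

Joining Author and Loan on aid yields {(23, Bo, 1986, p3, Ivy, 35), (23, Bo, 1986, p3, Mo, 39), (23, Bo, 1986, p3, Pat, 27), (23, Bo, 1986, p3, Zed, 39), (30, Jo, 1991, fin, Lee, 33), (30, Yan, 1983, p1, Lee, 33)}.
Apply σ_{aid <= 26}; surviving tuples: {(23, Bo, 1986, p3, Ivy, 35), (23, Bo, 1986, p3, Mo, 39), (23, Bo, 1986, p3, Pat, 27), (23, Bo, 1986, p3, Zed, 39)}
Projecting to year, aname: {(1986, Ivy), (1986, Mo), (1986, Pat), (1986, Zed)}
Apply σ_{year >= 1984}; surviving tuples: {(1987, Jo), (1989, Kim), (1990, Ola), (2000, Eve)}
Difference: {(1986, Ivy), (1986, Mo), (1986, Pat), (1986, Zed)} with {(1987, Jo), (1989, Kim), (1990, Ola), (2000, Eve)} → {(1986, Ivy), (1986, Mo), (1986, Pat), (1986, Zed)}
Projecting to aname, year: {(Ivy, 1986), (Mo, 1986), (Pat, 1986), (Zed, 1986)}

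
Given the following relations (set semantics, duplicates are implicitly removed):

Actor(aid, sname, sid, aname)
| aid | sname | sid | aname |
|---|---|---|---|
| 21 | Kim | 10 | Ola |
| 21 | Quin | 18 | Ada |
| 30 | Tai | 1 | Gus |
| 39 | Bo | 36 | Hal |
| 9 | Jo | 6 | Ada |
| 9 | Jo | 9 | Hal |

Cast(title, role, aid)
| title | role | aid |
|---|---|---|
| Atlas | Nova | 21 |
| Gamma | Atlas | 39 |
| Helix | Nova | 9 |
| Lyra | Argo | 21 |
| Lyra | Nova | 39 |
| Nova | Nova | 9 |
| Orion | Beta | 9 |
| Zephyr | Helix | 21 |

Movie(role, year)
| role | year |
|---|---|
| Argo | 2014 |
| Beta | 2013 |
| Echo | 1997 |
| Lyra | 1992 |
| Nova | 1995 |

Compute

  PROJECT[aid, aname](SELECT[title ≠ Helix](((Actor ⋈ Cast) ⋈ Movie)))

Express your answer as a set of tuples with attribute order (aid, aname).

Natural join on aid: {(21, Kim, 10, Ola, Atlas, Nova), (21, Kim, 10, Ola, Lyra, Argo), (21, Kim, 10, Ola, Zephyr, Helix), (21, Quin, 18, Ada, Atlas, Nova), (21, Quin, 18, Ada, Lyra, Argo), (21, Quin, 18, Ada, Zephyr, Helix), (39, Bo, 36, Hal, Gamma, Atlas), (39, Bo, 36, Hal, Lyra, Nova), (9, Jo, 6, Ada, Helix, Nova), (9, Jo, 6, Ada, Nova, Nova), (9, Jo, 6, Ada, Orion, Beta), (9, Jo, 9, Hal, Helix, Nova), (9, Jo, 9, Hal, Nova, Nova), (9, Jo, 9, Hal, Orion, Beta)}
Natural join on role: {(21, Kim, 10, Ola, Atlas, Nova, 1995), (21, Kim, 10, Ola, Lyra, Argo, 2014), (21, Quin, 18, Ada, Atlas, Nova, 1995), (21, Quin, 18, Ada, Lyra, Argo, 2014), (39, Bo, 36, Hal, Lyra, Nova, 1995), (9, Jo, 6, Ada, Helix, Nova, 1995), (9, Jo, 6, Ada, Nova, Nova, 1995), (9, Jo, 6, Ada, Orion, Beta, 2013), (9, Jo, 9, Hal, Helix, Nova, 1995), (9, Jo, 9, Hal, Nova, Nova, 1995), (9, Jo, 9, Hal, Orion, Beta, 2013)}
σ[title ≠ Helix]: keep tuples satisfying title ≠ Helix → {(21, Kim, 10, Ola, Atlas, Nova, 1995), (21, Kim, 10, Ola, Lyra, Argo, 2014), (21, Quin, 18, Ada, Atlas, Nova, 1995), (21, Quin, 18, Ada, Lyra, Argo, 2014), (39, Bo, 36, Hal, Lyra, Nova, 1995), (9, Jo, 6, Ada, Nova, Nova, 1995), (9, Jo, 6, Ada, Orion, Beta, 2013), (9, Jo, 9, Hal, Nova, Nova, 1995), (9, Jo, 9, Hal, Orion, Beta, 2013)}
Projecting to aid, aname (4 duplicate(s) eliminated): {(21, Ada), (21, Ola), (39, Hal), (9, Ada), (9, Hal)}

{(21, Ada), (21, Ola), (39, Hal), (9, Ada), (9, Hal)}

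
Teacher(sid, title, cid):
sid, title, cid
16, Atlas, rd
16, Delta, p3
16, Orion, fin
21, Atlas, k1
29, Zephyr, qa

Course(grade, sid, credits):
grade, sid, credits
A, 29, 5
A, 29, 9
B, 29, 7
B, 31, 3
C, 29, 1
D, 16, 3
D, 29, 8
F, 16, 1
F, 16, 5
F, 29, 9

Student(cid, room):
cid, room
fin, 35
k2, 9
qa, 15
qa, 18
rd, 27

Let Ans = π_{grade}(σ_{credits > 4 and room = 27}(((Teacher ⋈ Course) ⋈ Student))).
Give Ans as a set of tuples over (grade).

{F}

Natural join on sid: {(16, Atlas, rd, D, 3), (16, Atlas, rd, F, 1), (16, Atlas, rd, F, 5), (16, Delta, p3, D, 3), (16, Delta, p3, F, 1), (16, Delta, p3, F, 5), (16, Orion, fin, D, 3), (16, Orion, fin, F, 1), (16, Orion, fin, F, 5), (29, Zephyr, qa, A, 5), (29, Zephyr, qa, A, 9), (29, Zephyr, qa, B, 7), (29, Zephyr, qa, C, 1), (29, Zephyr, qa, D, 8), (29, Zephyr, qa, F, 9)}
Natural join on cid: {(16, Atlas, rd, D, 3, 27), (16, Atlas, rd, F, 1, 27), (16, Atlas, rd, F, 5, 27), (16, Orion, fin, D, 3, 35), (16, Orion, fin, F, 1, 35), (16, Orion, fin, F, 5, 35), (29, Zephyr, qa, A, 5, 15), (29, Zephyr, qa, A, 5, 18), (29, Zephyr, qa, A, 9, 15), (29, Zephyr, qa, A, 9, 18), (29, Zephyr, qa, B, 7, 15), (29, Zephyr, qa, B, 7, 18), (29, Zephyr, qa, C, 1, 15), (29, Zephyr, qa, C, 1, 18), (29, Zephyr, qa, D, 8, 15), (29, Zephyr, qa, D, 8, 18), (29, Zephyr, qa, F, 9, 15), (29, Zephyr, qa, F, 9, 18)}
Selection credits > 4 and room = 27: {(16, Atlas, rd, F, 5, 27)}
π[grade]: project onto (grade) → {F}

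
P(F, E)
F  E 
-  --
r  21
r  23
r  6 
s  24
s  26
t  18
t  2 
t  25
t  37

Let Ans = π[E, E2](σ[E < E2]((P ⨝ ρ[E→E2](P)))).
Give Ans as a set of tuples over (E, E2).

{(18, 25), (18, 37), (2, 18), (2, 25), (2, 37), (21, 23), (24, 26), (25, 37), (6, 21), (6, 23)}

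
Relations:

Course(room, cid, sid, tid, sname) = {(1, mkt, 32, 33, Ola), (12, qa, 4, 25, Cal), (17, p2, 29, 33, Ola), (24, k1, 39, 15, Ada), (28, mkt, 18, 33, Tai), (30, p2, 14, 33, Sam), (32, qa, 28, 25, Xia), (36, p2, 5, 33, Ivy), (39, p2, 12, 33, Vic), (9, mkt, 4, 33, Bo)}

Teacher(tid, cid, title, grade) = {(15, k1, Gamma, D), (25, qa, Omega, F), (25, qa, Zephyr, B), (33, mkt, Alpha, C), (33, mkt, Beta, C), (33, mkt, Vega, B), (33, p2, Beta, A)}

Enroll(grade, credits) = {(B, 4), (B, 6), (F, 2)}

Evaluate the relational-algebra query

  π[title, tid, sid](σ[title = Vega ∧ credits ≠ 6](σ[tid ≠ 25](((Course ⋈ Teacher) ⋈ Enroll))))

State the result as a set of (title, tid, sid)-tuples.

Natural join on cid, tid: {(1, mkt, 32, 33, Ola, Alpha, C), (1, mkt, 32, 33, Ola, Beta, C), (1, mkt, 32, 33, Ola, Vega, B), (12, qa, 4, 25, Cal, Omega, F), (12, qa, 4, 25, Cal, Zephyr, B), (17, p2, 29, 33, Ola, Beta, A), (24, k1, 39, 15, Ada, Gamma, D), (28, mkt, 18, 33, Tai, Alpha, C), (28, mkt, 18, 33, Tai, Beta, C), (28, mkt, 18, 33, Tai, Vega, B), (30, p2, 14, 33, Sam, Beta, A), (32, qa, 28, 25, Xia, Omega, F), (32, qa, 28, 25, Xia, Zephyr, B), (36, p2, 5, 33, Ivy, Beta, A), (39, p2, 12, 33, Vic, Beta, A), (9, mkt, 4, 33, Bo, Alpha, C), (9, mkt, 4, 33, Bo, Beta, C), (9, mkt, 4, 33, Bo, Vega, B)}
Natural join on grade: {(1, mkt, 32, 33, Ola, Vega, B, 4), (1, mkt, 32, 33, Ola, Vega, B, 6), (12, qa, 4, 25, Cal, Omega, F, 2), (12, qa, 4, 25, Cal, Zephyr, B, 4), (12, qa, 4, 25, Cal, Zephyr, B, 6), (28, mkt, 18, 33, Tai, Vega, B, 4), (28, mkt, 18, 33, Tai, Vega, B, 6), (32, qa, 28, 25, Xia, Omega, F, 2), (32, qa, 28, 25, Xia, Zephyr, B, 4), (32, qa, 28, 25, Xia, Zephyr, B, 6), (9, mkt, 4, 33, Bo, Vega, B, 4), (9, mkt, 4, 33, Bo, Vega, B, 6)}
Apply σ_{tid ≠ 25}; surviving tuples: {(1, mkt, 32, 33, Ola, Vega, B, 4), (1, mkt, 32, 33, Ola, Vega, B, 6), (28, mkt, 18, 33, Tai, Vega, B, 4), (28, mkt, 18, 33, Tai, Vega, B, 6), (9, mkt, 4, 33, Bo, Vega, B, 4), (9, mkt, 4, 33, Bo, Vega, B, 6)}
Apply σ_{title = Vega ∧ credits ≠ 6}; surviving tuples: {(1, mkt, 32, 33, Ola, Vega, B, 4), (28, mkt, 18, 33, Tai, Vega, B, 4), (9, mkt, 4, 33, Bo, Vega, B, 4)}
Projecting to title, tid, sid: {(Vega, 33, 18), (Vega, 33, 32), (Vega, 33, 4)}

{(Vega, 33, 18), (Vega, 33, 32), (Vega, 33, 4)}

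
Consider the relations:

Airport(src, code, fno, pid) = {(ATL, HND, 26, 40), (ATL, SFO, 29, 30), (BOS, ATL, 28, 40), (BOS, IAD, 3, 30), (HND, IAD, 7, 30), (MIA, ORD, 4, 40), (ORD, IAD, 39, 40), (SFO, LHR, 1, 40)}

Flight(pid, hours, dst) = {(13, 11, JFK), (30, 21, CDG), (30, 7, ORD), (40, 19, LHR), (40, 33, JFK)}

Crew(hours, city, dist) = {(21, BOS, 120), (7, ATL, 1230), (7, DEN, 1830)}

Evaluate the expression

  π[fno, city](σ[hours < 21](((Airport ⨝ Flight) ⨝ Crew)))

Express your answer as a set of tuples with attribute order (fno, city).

Joining Airport and Flight on pid yields {(ATL, HND, 26, 40, 19, LHR), (ATL, HND, 26, 40, 33, JFK), (ATL, SFO, 29, 30, 21, CDG), (ATL, SFO, 29, 30, 7, ORD), (BOS, ATL, 28, 40, 19, LHR), (BOS, ATL, 28, 40, 33, JFK), (BOS, IAD, 3, 30, 21, CDG), (BOS, IAD, 3, 30, 7, ORD), (HND, IAD, 7, 30, 21, CDG), (HND, IAD, 7, 30, 7, ORD), (MIA, ORD, 4, 40, 19, LHR), (MIA, ORD, 4, 40, 33, JFK), (ORD, IAD, 39, 40, 19, LHR), (ORD, IAD, 39, 40, 33, JFK), (SFO, LHR, 1, 40, 19, LHR), (SFO, LHR, 1, 40, 33, JFK)}.
Joining (Airport ⨝ Flight) and Crew on hours yields {(ATL, SFO, 29, 30, 21, CDG, BOS, 120), (ATL, SFO, 29, 30, 7, ORD, ATL, 1230), (ATL, SFO, 29, 30, 7, ORD, DEN, 1830), (BOS, IAD, 3, 30, 21, CDG, BOS, 120), (BOS, IAD, 3, 30, 7, ORD, ATL, 1230), (BOS, IAD, 3, 30, 7, ORD, DEN, 1830), (HND, IAD, 7, 30, 21, CDG, BOS, 120), (HND, IAD, 7, 30, 7, ORD, ATL, 1230), (HND, IAD, 7, 30, 7, ORD, DEN, 1830)}.
σ[hours < 21]: keep tuples satisfying hours < 21 → {(ATL, SFO, 29, 30, 7, ORD, ATL, 1230), (ATL, SFO, 29, 30, 7, ORD, DEN, 1830), (BOS, IAD, 3, 30, 7, ORD, ATL, 1230), (BOS, IAD, 3, 30, 7, ORD, DEN, 1830), (HND, IAD, 7, 30, 7, ORD, ATL, 1230), (HND, IAD, 7, 30, 7, ORD, DEN, 1830)}
Projecting to fno, city: {(29, ATL), (29, DEN), (3, ATL), (3, DEN), (7, ATL), (7, DEN)}

{(29, ATL), (29, DEN), (3, ATL), (3, DEN), (7, ATL), (7, DEN)}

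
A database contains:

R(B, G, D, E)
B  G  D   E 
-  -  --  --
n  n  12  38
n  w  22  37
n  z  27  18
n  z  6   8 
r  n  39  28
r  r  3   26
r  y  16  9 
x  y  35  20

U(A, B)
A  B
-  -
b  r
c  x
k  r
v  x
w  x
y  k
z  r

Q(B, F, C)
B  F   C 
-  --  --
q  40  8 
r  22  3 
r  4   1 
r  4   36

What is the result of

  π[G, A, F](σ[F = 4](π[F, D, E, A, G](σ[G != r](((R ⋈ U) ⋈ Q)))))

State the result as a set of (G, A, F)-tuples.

{(n, b, 4), (n, k, 4), (n, z, 4), (y, b, 4), (y, k, 4), (y, z, 4)}

Natural join on B: {(r, n, 39, 28, b), (r, n, 39, 28, k), (r, n, 39, 28, z), (r, r, 3, 26, b), (r, r, 3, 26, k), (r, r, 3, 26, z), (r, y, 16, 9, b), (r, y, 16, 9, k), (r, y, 16, 9, z), (x, y, 35, 20, c), (x, y, 35, 20, v), (x, y, 35, 20, w)}
Natural join on B: {(r, n, 39, 28, b, 22, 3), (r, n, 39, 28, b, 4, 1), (r, n, 39, 28, b, 4, 36), (r, n, 39, 28, k, 22, 3), (r, n, 39, 28, k, 4, 1), (r, n, 39, 28, k, 4, 36), (r, n, 39, 28, z, 22, 3), (r, n, 39, 28, z, 4, 1), (r, n, 39, 28, z, 4, 36), (r, r, 3, 26, b, 22, 3), (r, r, 3, 26, b, 4, 1), (r, r, 3, 26, b, 4, 36), (r, r, 3, 26, k, 22, 3), (r, r, 3, 26, k, 4, 1), (r, r, 3, 26, k, 4, 36), (r, r, 3, 26, z, 22, 3), (r, r, 3, 26, z, 4, 1), (r, r, 3, 26, z, 4, 36), (r, y, 16, 9, b, 22, 3), (r, y, 16, 9, b, 4, 1), (r, y, 16, 9, b, 4, 36), (r, y, 16, 9, k, 22, 3), (r, y, 16, 9, k, 4, 1), (r, y, 16, 9, k, 4, 36), (r, y, 16, 9, z, 22, 3), (r, y, 16, 9, z, 4, 1), (r, y, 16, 9, z, 4, 36)}
Selection G != r: {(r, n, 39, 28, b, 22, 3), (r, n, 39, 28, b, 4, 1), (r, n, 39, 28, b, 4, 36), (r, n, 39, 28, k, 22, 3), (r, n, 39, 28, k, 4, 1), (r, n, 39, 28, k, 4, 36), (r, n, 39, 28, z, 22, 3), (r, n, 39, 28, z, 4, 1), (r, n, 39, 28, z, 4, 36), (r, y, 16, 9, b, 22, 3), (r, y, 16, 9, b, 4, 1), (r, y, 16, 9, b, 4, 36), (r, y, 16, 9, k, 22, 3), (r, y, 16, 9, k, 4, 1), (r, y, 16, 9, k, 4, 36), (r, y, 16, 9, z, 22, 3), (r, y, 16, 9, z, 4, 1), (r, y, 16, 9, z, 4, 36)}
Keep only column(s) F, D, E, A, G (6 duplicate(s) eliminated): {(22, 16, 9, b, y), (22, 16, 9, k, y), (22, 16, 9, z, y), (22, 39, 28, b, n), (22, 39, 28, k, n), (22, 39, 28, z, n), (4, 16, 9, b, y), (4, 16, 9, k, y), (4, 16, 9, z, y), (4, 39, 28, b, n), (4, 39, 28, k, n), (4, 39, 28, z, n)}
Selection F = 4: {(4, 16, 9, b, y), (4, 16, 9, k, y), (4, 16, 9, z, y), (4, 39, 28, b, n), (4, 39, 28, k, n), (4, 39, 28, z, n)}
Keep only column(s) G, A, F: {(n, b, 4), (n, k, 4), (n, z, 4), (y, b, 4), (y, k, 4), (y, z, 4)}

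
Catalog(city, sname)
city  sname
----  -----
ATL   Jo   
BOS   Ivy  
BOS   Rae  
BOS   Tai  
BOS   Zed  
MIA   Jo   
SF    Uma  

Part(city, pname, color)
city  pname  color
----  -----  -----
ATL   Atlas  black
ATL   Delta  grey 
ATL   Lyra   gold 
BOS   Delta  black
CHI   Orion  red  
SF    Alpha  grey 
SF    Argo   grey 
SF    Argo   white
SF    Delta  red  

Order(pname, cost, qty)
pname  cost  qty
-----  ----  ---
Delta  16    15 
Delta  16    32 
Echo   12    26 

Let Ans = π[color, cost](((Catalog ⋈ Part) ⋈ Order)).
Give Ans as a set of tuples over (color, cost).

{(black, 16), (grey, 16), (red, 16)}

Natural join on city: {(ATL, Jo, Atlas, black), (ATL, Jo, Delta, grey), (ATL, Jo, Lyra, gold), (BOS, Ivy, Delta, black), (BOS, Rae, Delta, black), (BOS, Tai, Delta, black), (BOS, Zed, Delta, black), (SF, Uma, Alpha, grey), (SF, Uma, Argo, grey), (SF, Uma, Argo, white), (SF, Uma, Delta, red)}
Natural join on pname: {(ATL, Jo, Delta, grey, 16, 15), (ATL, Jo, Delta, grey, 16, 32), (BOS, Ivy, Delta, black, 16, 15), (BOS, Ivy, Delta, black, 16, 32), (BOS, Rae, Delta, black, 16, 15), (BOS, Rae, Delta, black, 16, 32), (BOS, Tai, Delta, black, 16, 15), (BOS, Tai, Delta, black, 16, 32), (BOS, Zed, Delta, black, 16, 15), (BOS, Zed, Delta, black, 16, 32), (SF, Uma, Delta, red, 16, 15), (SF, Uma, Delta, red, 16, 32)}
Keep only column(s) color, cost (9 duplicate(s) eliminated): {(black, 16), (grey, 16), (red, 16)}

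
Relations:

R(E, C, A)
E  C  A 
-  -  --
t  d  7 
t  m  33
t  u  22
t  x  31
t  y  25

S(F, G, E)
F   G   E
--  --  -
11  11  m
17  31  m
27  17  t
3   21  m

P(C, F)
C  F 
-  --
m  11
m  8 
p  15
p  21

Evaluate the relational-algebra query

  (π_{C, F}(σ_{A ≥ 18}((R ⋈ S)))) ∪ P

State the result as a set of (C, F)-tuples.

Joining R and S on E yields {(t, d, 7, 27, 17), (t, m, 33, 27, 17), (t, u, 22, 27, 17), (t, x, 31, 27, 17), (t, y, 25, 27, 17)}.
Filtering on A ≥ 18 leaves {(t, m, 33, 27, 17), (t, u, 22, 27, 17), (t, x, 31, 27, 17), (t, y, 25, 27, 17)}.
π_{C, F} gives {(m, 27), (u, 27), (x, 27), (y, 27)}.
Set union of the two operands is {(m, 11), (m, 27), (m, 8), (p, 15), (p, 21), (u, 27), (x, 27), (y, 27)}.

{(m, 11), (m, 27), (m, 8), (p, 15), (p, 21), (u, 27), (x, 27), (y, 27)}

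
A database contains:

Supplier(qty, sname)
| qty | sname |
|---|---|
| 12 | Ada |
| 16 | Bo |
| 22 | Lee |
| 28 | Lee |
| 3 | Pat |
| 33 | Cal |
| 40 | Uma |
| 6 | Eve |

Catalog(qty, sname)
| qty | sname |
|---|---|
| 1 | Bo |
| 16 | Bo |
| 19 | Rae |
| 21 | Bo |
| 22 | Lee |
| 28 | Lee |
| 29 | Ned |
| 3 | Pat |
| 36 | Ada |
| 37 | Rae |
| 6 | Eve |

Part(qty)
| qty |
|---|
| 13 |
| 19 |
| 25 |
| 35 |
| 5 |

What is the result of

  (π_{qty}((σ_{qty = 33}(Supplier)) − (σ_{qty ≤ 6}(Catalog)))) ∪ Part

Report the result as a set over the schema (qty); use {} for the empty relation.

{13, 19, 25, 33, 35, 5}

Apply σ_{qty = 33}; surviving tuples: {(33, Cal)}
Apply σ_{qty ≤ 6}; surviving tuples: {(1, Bo), (3, Pat), (6, Eve)}
Taking the difference: {(33, Cal)}
Projecting to qty: {33}
Taking the union: {13, 19, 25, 33, 35, 5}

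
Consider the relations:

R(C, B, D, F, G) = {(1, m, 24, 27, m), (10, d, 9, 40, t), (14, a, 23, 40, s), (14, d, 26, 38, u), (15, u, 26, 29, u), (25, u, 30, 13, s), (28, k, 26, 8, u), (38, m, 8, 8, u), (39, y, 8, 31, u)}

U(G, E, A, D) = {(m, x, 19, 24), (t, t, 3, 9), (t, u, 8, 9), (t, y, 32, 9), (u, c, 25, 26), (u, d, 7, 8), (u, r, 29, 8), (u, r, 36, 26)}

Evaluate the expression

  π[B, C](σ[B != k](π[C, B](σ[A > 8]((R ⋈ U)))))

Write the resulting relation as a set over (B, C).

Natural join on D, G: {(1, m, 24, 27, m, x, 19), (10, d, 9, 40, t, t, 3), (10, d, 9, 40, t, u, 8), (10, d, 9, 40, t, y, 32), (14, d, 26, 38, u, c, 25), (14, d, 26, 38, u, r, 36), (15, u, 26, 29, u, c, 25), (15, u, 26, 29, u, r, 36), (28, k, 26, 8, u, c, 25), (28, k, 26, 8, u, r, 36), (38, m, 8, 8, u, d, 7), (38, m, 8, 8, u, r, 29), (39, y, 8, 31, u, d, 7), (39, y, 8, 31, u, r, 29)}
Filtering on A > 8 leaves {(1, m, 24, 27, m, x, 19), (10, d, 9, 40, t, y, 32), (14, d, 26, 38, u, c, 25), (14, d, 26, 38, u, r, 36), (15, u, 26, 29, u, c, 25), (15, u, 26, 29, u, r, 36), (28, k, 26, 8, u, c, 25), (28, k, 26, 8, u, r, 36), (38, m, 8, 8, u, r, 29), (39, y, 8, 31, u, r, 29)}.
π_{C, B} gives {(1, m), (10, d), (14, d), (15, u), (28, k), (38, m), (39, y)} (3 duplicate(s) eliminated).
Filtering on B != k leaves {(1, m), (10, d), (14, d), (15, u), (38, m), (39, y)}.
π_{B, C} gives {(d, 10), (d, 14), (m, 1), (m, 38), (u, 15), (y, 39)}.

{(d, 10), (d, 14), (m, 1), (m, 38), (u, 15), (y, 39)}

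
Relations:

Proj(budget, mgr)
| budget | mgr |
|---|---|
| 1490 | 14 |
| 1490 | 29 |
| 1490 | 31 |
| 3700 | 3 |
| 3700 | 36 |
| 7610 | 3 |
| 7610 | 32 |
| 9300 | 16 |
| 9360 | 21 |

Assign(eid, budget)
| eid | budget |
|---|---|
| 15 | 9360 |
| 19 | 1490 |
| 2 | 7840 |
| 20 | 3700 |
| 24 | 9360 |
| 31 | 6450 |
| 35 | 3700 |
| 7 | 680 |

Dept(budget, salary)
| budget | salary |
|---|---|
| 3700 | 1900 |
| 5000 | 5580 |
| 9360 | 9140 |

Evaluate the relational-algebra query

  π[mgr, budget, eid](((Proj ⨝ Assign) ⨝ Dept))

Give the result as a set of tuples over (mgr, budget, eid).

Natural join on budget: {(1490, 14, 19), (1490, 29, 19), (1490, 31, 19), (3700, 3, 20), (3700, 3, 35), (3700, 36, 20), (3700, 36, 35), (9360, 21, 15), (9360, 21, 24)}
Natural join on budget: {(3700, 3, 20, 1900), (3700, 3, 35, 1900), (3700, 36, 20, 1900), (3700, 36, 35, 1900), (9360, 21, 15, 9140), (9360, 21, 24, 9140)}
π_{mgr, budget, eid} gives {(21, 9360, 15), (21, 9360, 24), (3, 3700, 20), (3, 3700, 35), (36, 3700, 20), (36, 3700, 35)}.

{(21, 9360, 15), (21, 9360, 24), (3, 3700, 20), (3, 3700, 35), (36, 3700, 20), (36, 3700, 35)}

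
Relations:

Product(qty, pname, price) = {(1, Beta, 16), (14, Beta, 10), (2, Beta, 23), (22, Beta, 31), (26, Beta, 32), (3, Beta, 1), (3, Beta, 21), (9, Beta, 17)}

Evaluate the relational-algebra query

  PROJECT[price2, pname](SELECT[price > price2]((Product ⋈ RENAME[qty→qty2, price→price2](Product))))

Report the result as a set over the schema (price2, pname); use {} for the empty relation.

{(1, Beta), (10, Beta), (16, Beta), (17, Beta), (21, Beta), (23, Beta), (31, Beta)}

ρ[qty→qty2, price→price2]: schema becomes (qty2, pname, price2); tuples unchanged.
Product ⋈ RENAME[qty→qty2, price→price2](Product) (natural join on pname): {(1, Beta, 16, 1, 16), (1, Beta, 16, 14, 10), (1, Beta, 16, 2, 23), (1, Beta, 16, 22, 31), (1, Beta, 16, 26, 32), (1, Beta, 16, 3, 1), (1, Beta, 16, 3, 21), (1, Beta, 16, 9, 17), (14, Beta, 10, 1, 16), (14, Beta, 10, 14, 10), (14, Beta, 10, 2, 23), (14, Beta, 10, 22, 31), (14, Beta, 10, 26, 32), (14, Beta, 10, 3, 1), (14, Beta, 10, 3, 21), (14, Beta, 10, 9, 17), (2, Beta, 23, 1, 16), (2, Beta, 23, 14, 10), (2, Beta, 23, 2, 23), (2, Beta, 23, 22, 31), (2, Beta, 23, 26, 32), (2, Beta, 23, 3, 1), (2, Beta, 23, 3, 21), (2, Beta, 23, 9, 17), (22, Beta, 31, 1, 16), (22, Beta, 31, 14, 10), (22, Beta, 31, 2, 23), (22, Beta, 31, 22, 31), (22, Beta, 31, 26, 32), (22, Beta, 31, 3, 1), (22, Beta, 31, 3, 21), (22, Beta, 31, 9, 17), (26, Beta, 32, 1, 16), (26, Beta, 32, 14, 10), (26, Beta, 32, 2, 23), (26, Beta, 32, 22, 31), (26, Beta, 32, 26, 32), (26, Beta, 32, 3, 1), (26, Beta, 32, 3, 21), (26, Beta, 32, 9, 17), (3, Beta, 1, 1, 16), (3, Beta, 1, 14, 10), (3, Beta, 1, 2, 23), (3, Beta, 1, 22, 31), (3, Beta, 1, 26, 32), (3, Beta, 1, 3, 1), (3, Beta, 1, 3, 21), (3, Beta, 1, 9, 17), (3, Beta, 21, 1, 16), (3, Beta, 21, 14, 10), (3, Beta, 21, 2, 23), (3, Beta, 21, 22, 31), (3, Beta, 21, 26, 32), (3, Beta, 21, 3, 1), (3, Beta, 21, 3, 21), (3, Beta, 21, 9, 17), (9, Beta, 17, 1, 16), (9, Beta, 17, 14, 10), (9, Beta, 17, 2, 23), (9, Beta, 17, 22, 31), (9, Beta, 17, 26, 32), (9, Beta, 17, 3, 1), (9, Beta, 17, 3, 21), (9, Beta, 17, 9, 17)}
Filtering on price > price2 leaves {(1, Beta, 16, 14, 10), (1, Beta, 16, 3, 1), (14, Beta, 10, 3, 1), (2, Beta, 23, 1, 16), (2, Beta, 23, 14, 10), (2, Beta, 23, 3, 1), (2, Beta, 23, 3, 21), (2, Beta, 23, 9, 17), (22, Beta, 31, 1, 16), (22, Beta, 31, 14, 10), (22, Beta, 31, 2, 23), (22, Beta, 31, 3, 1), (22, Beta, 31, 3, 21), (22, Beta, 31, 9, 17), (26, Beta, 32, 1, 16), (26, Beta, 32, 14, 10), (26, Beta, 32, 2, 23), (26, Beta, 32, 22, 31), (26, Beta, 32, 3, 1), (26, Beta, 32, 3, 21), (26, Beta, 32, 9, 17), (3, Beta, 21, 1, 16), (3, Beta, 21, 14, 10), (3, Beta, 21, 3, 1), (3, Beta, 21, 9, 17), (9, Beta, 17, 1, 16), (9, Beta, 17, 14, 10), (9, Beta, 17, 3, 1)}.
π_{price2, pname} gives {(1, Beta), (10, Beta), (16, Beta), (17, Beta), (21, Beta), (23, Beta), (31, Beta)} (21 duplicate(s) eliminated).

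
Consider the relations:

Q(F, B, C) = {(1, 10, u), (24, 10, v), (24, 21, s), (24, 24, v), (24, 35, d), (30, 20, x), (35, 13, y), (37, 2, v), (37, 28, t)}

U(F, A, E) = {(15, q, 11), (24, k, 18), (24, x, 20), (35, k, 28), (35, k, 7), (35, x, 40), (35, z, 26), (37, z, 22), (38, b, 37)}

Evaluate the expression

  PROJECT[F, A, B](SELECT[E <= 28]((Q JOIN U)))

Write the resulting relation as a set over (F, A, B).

{(24, k, 10), (24, k, 21), (24, k, 24), (24, k, 35), (24, x, 10), (24, x, 21), (24, x, 24), (24, x, 35), (35, k, 13), (35, z, 13), (37, z, 2), (37, z, 28)}

Q ⋈ U (natural join on F): {(24, 10, v, k, 18), (24, 10, v, x, 20), (24, 21, s, k, 18), (24, 21, s, x, 20), (24, 24, v, k, 18), (24, 24, v, x, 20), (24, 35, d, k, 18), (24, 35, d, x, 20), (35, 13, y, k, 28), (35, 13, y, k, 7), (35, 13, y, x, 40), (35, 13, y, z, 26), (37, 2, v, z, 22), (37, 28, t, z, 22)}
Filtering on E <= 28 leaves {(24, 10, v, k, 18), (24, 10, v, x, 20), (24, 21, s, k, 18), (24, 21, s, x, 20), (24, 24, v, k, 18), (24, 24, v, x, 20), (24, 35, d, k, 18), (24, 35, d, x, 20), (35, 13, y, k, 28), (35, 13, y, k, 7), (35, 13, y, z, 26), (37, 2, v, z, 22), (37, 28, t, z, 22)}.
Projecting to F, A, B (1 duplicate(s) eliminated): {(24, k, 10), (24, k, 21), (24, k, 24), (24, k, 35), (24, x, 10), (24, x, 21), (24, x, 24), (24, x, 35), (35, k, 13), (35, z, 13), (37, z, 2), (37, z, 28)}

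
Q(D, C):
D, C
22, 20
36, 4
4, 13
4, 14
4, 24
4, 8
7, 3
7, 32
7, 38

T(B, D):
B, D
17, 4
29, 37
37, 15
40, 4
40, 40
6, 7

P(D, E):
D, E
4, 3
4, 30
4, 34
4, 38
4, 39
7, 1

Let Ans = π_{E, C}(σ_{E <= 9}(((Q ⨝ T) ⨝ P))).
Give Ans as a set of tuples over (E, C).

Natural join on D: {(4, 13, 17), (4, 13, 40), (4, 14, 17), (4, 14, 40), (4, 24, 17), (4, 24, 40), (4, 8, 17), (4, 8, 40), (7, 3, 6), (7, 32, 6), (7, 38, 6)}
Natural join on D: {(4, 13, 17, 3), (4, 13, 17, 30), (4, 13, 17, 34), (4, 13, 17, 38), (4, 13, 17, 39), (4, 13, 40, 3), (4, 13, 40, 30), (4, 13, 40, 34), (4, 13, 40, 38), (4, 13, 40, 39), (4, 14, 17, 3), (4, 14, 17, 30), (4, 14, 17, 34), (4, 14, 17, 38), (4, 14, 17, 39), (4, 14, 40, 3), (4, 14, 40, 30), (4, 14, 40, 34), (4, 14, 40, 38), (4, 14, 40, 39), (4, 24, 17, 3), (4, 24, 17, 30), (4, 24, 17, 34), (4, 24, 17, 38), (4, 24, 17, 39), (4, 24, 40, 3), (4, 24, 40, 30), (4, 24, 40, 34), (4, 24, 40, 38), (4, 24, 40, 39), (4, 8, 17, 3), (4, 8, 17, 30), (4, 8, 17, 34), (4, 8, 17, 38), (4, 8, 17, 39), (4, 8, 40, 3), (4, 8, 40, 30), (4, 8, 40, 34), (4, 8, 40, 38), (4, 8, 40, 39), (7, 3, 6, 1), (7, 32, 6, 1), (7, 38, 6, 1)}
Selection E <= 9: {(4, 13, 17, 3), (4, 13, 40, 3), (4, 14, 17, 3), (4, 14, 40, 3), (4, 24, 17, 3), (4, 24, 40, 3), (4, 8, 17, 3), (4, 8, 40, 3), (7, 3, 6, 1), (7, 32, 6, 1), (7, 38, 6, 1)}
Keep only column(s) E, C (4 duplicate(s) eliminated): {(1, 3), (1, 32), (1, 38), (3, 13), (3, 14), (3, 24), (3, 8)}

{(1, 3), (1, 32), (1, 38), (3, 13), (3, 14), (3, 24), (3, 8)}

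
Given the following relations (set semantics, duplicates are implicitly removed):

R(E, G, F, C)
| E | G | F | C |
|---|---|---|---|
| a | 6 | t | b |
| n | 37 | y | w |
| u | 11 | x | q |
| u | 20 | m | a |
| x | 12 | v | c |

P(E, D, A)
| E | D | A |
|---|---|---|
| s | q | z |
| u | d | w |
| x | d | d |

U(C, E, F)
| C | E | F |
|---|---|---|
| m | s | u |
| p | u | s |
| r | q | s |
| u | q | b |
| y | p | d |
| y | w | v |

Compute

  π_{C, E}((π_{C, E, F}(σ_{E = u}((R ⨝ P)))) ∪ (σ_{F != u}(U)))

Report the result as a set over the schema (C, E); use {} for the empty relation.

{(a, u), (p, u), (q, u), (r, q), (u, q), (y, p), (y, w)}

Natural join on E: {(u, 11, x, q, d, w), (u, 20, m, a, d, w), (x, 12, v, c, d, d)}
Selection E = u: {(u, 11, x, q, d, w), (u, 20, m, a, d, w)}
π[C, E, F]: project onto (C, E, F) → {(a, u, m), (q, u, x)}
Selection F != u: {(p, u, s), (r, q, s), (u, q, b), (y, p, d), (y, w, v)}
Taking the union: {(a, u, m), (p, u, s), (q, u, x), (r, q, s), (u, q, b), (y, p, d), (y, w, v)}
π[C, E]: project onto (C, E) → {(a, u), (p, u), (q, u), (r, q), (u, q), (y, p), (y, w)}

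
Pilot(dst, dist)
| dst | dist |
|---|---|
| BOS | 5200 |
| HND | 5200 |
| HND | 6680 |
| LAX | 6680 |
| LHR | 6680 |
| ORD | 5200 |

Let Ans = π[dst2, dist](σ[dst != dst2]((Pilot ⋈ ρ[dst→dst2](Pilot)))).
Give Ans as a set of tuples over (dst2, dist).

{(BOS, 5200), (HND, 5200), (HND, 6680), (LAX, 6680), (LHR, 6680), (ORD, 5200)}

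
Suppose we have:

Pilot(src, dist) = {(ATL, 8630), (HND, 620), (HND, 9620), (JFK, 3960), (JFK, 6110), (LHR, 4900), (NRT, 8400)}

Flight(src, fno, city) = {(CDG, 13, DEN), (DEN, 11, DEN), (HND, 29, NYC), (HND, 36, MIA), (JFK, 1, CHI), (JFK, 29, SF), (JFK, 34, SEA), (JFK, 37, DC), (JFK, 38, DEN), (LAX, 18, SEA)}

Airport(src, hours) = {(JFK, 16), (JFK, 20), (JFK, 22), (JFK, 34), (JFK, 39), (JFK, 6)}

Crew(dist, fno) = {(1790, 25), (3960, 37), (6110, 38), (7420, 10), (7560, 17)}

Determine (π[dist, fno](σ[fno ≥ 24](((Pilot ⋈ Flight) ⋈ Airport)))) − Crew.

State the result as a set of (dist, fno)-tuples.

Natural join on src: {(HND, 620, 29, NYC), (HND, 620, 36, MIA), (HND, 9620, 29, NYC), (HND, 9620, 36, MIA), (JFK, 3960, 1, CHI), (JFK, 3960, 29, SF), (JFK, 3960, 34, SEA), (JFK, 3960, 37, DC), (JFK, 3960, 38, DEN), (JFK, 6110, 1, CHI), (JFK, 6110, 29, SF), (JFK, 6110, 34, SEA), (JFK, 6110, 37, DC), (JFK, 6110, 38, DEN)}
Natural join on src: {(JFK, 3960, 1, CHI, 16), (JFK, 3960, 1, CHI, 20), (JFK, 3960, 1, CHI, 22), (JFK, 3960, 1, CHI, 34), (JFK, 3960, 1, CHI, 39), (JFK, 3960, 1, CHI, 6), (JFK, 3960, 29, SF, 16), (JFK, 3960, 29, SF, 20), (JFK, 3960, 29, SF, 22), (JFK, 3960, 29, SF, 34), (JFK, 3960, 29, SF, 39), (JFK, 3960, 29, SF, 6), (JFK, 3960, 34, SEA, 16), (JFK, 3960, 34, SEA, 20), (JFK, 3960, 34, SEA, 22), (JFK, 3960, 34, SEA, 34), (JFK, 3960, 34, SEA, 39), (JFK, 3960, 34, SEA, 6), (JFK, 3960, 37, DC, 16), (JFK, 3960, 37, DC, 20), (JFK, 3960, 37, DC, 22), (JFK, 3960, 37, DC, 34), (JFK, 3960, 37, DC, 39), (JFK, 3960, 37, DC, 6), (JFK, 3960, 38, DEN, 16), (JFK, 3960, 38, DEN, 20), (JFK, 3960, 38, DEN, 22), (JFK, 3960, 38, DEN, 34), (JFK, 3960, 38, DEN, 39), (JFK, 3960, 38, DEN, 6), (JFK, 6110, 1, CHI, 16), (JFK, 6110, 1, CHI, 20), (JFK, 6110, 1, CHI, 22), (JFK, 6110, 1, CHI, 34), (JFK, 6110, 1, CHI, 39), (JFK, 6110, 1, CHI, 6), (JFK, 6110, 29, SF, 16), (JFK, 6110, 29, SF, 20), (JFK, 6110, 29, SF, 22), (JFK, 6110, 29, SF, 34), (JFK, 6110, 29, SF, 39), (JFK, 6110, 29, SF, 6), (JFK, 6110, 34, SEA, 16), (JFK, 6110, 34, SEA, 20), (JFK, 6110, 34, SEA, 22), (JFK, 6110, 34, SEA, 34), (JFK, 6110, 34, SEA, 39), (JFK, 6110, 34, SEA, 6), (JFK, 6110, 37, DC, 16), (JFK, 6110, 37, DC, 20), (JFK, 6110, 37, DC, 22), (JFK, 6110, 37, DC, 34), (JFK, 6110, 37, DC, 39), (JFK, 6110, 37, DC, 6), (JFK, 6110, 38, DEN, 16), (JFK, 6110, 38, DEN, 20), (JFK, 6110, 38, DEN, 22), (JFK, 6110, 38, DEN, 34), (JFK, 6110, 38, DEN, 39), (JFK, 6110, 38, DEN, 6)}
Apply σ_{fno ≥ 24}; surviving tuples: {(JFK, 3960, 29, SF, 16), (JFK, 3960, 29, SF, 20), (JFK, 3960, 29, SF, 22), (JFK, 3960, 29, SF, 34), (JFK, 3960, 29, SF, 39), (JFK, 3960, 29, SF, 6), (JFK, 3960, 34, SEA, 16), (JFK, 3960, 34, SEA, 20), (JFK, 3960, 34, SEA, 22), (JFK, 3960, 34, SEA, 34), (JFK, 3960, 34, SEA, 39), (JFK, 3960, 34, SEA, 6), (JFK, 3960, 37, DC, 16), (JFK, 3960, 37, DC, 20), (JFK, 3960, 37, DC, 22), (JFK, 3960, 37, DC, 34), (JFK, 3960, 37, DC, 39), (JFK, 3960, 37, DC, 6), (JFK, 3960, 38, DEN, 16), (JFK, 3960, 38, DEN, 20), (JFK, 3960, 38, DEN, 22), (JFK, 3960, 38, DEN, 34), (JFK, 3960, 38, DEN, 39), (JFK, 3960, 38, DEN, 6), (JFK, 6110, 29, SF, 16), (JFK, 6110, 29, SF, 20), (JFK, 6110, 29, SF, 22), (JFK, 6110, 29, SF, 34), (JFK, 6110, 29, SF, 39), (JFK, 6110, 29, SF, 6), (JFK, 6110, 34, SEA, 16), (JFK, 6110, 34, SEA, 20), (JFK, 6110, 34, SEA, 22), (JFK, 6110, 34, SEA, 34), (JFK, 6110, 34, SEA, 39), (JFK, 6110, 34, SEA, 6), (JFK, 6110, 37, DC, 16), (JFK, 6110, 37, DC, 20), (JFK, 6110, 37, DC, 22), (JFK, 6110, 37, DC, 34), (JFK, 6110, 37, DC, 39), (JFK, 6110, 37, DC, 6), (JFK, 6110, 38, DEN, 16), (JFK, 6110, 38, DEN, 20), (JFK, 6110, 38, DEN, 22), (JFK, 6110, 38, DEN, 34), (JFK, 6110, 38, DEN, 39), (JFK, 6110, 38, DEN, 6)}
π_{dist, fno} gives {(3960, 29), (3960, 34), (3960, 37), (3960, 38), (6110, 29), (6110, 34), (6110, 37), (6110, 38)} (40 duplicate(s) eliminated).
Set difference of the two operands is {(3960, 29), (3960, 34), (3960, 38), (6110, 29), (6110, 34), (6110, 37)}.

{(3960, 29), (3960, 34), (3960, 38), (6110, 29), (6110, 34), (6110, 37)}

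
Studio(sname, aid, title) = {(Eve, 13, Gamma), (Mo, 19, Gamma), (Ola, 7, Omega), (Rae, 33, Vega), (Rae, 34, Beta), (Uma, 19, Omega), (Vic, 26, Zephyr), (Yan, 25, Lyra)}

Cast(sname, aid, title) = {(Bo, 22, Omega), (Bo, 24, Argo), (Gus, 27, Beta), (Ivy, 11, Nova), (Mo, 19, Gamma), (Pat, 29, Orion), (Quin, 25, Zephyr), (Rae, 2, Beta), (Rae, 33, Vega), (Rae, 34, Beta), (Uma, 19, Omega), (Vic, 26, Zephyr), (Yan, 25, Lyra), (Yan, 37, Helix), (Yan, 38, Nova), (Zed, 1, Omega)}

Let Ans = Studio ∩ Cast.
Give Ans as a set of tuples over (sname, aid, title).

{(Mo, 19, Gamma), (Rae, 33, Vega), (Rae, 34, Beta), (Uma, 19, Omega), (Vic, 26, Zephyr), (Yan, 25, Lyra)}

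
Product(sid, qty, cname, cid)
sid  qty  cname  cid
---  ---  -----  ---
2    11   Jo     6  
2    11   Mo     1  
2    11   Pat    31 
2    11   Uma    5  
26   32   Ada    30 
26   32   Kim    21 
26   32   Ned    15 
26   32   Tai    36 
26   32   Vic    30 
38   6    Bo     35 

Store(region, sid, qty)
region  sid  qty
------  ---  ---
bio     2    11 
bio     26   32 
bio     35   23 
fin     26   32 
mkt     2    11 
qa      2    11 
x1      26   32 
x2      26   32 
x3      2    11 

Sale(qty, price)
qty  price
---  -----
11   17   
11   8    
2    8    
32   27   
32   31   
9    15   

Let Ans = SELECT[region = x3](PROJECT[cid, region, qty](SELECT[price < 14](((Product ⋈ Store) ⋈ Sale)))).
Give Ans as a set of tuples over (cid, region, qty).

Joining Product and Store on sid, qty yields {(2, 11, Jo, 6, bio), (2, 11, Jo, 6, mkt), (2, 11, Jo, 6, qa), (2, 11, Jo, 6, x3), (2, 11, Mo, 1, bio), (2, 11, Mo, 1, mkt), (2, 11, Mo, 1, qa), (2, 11, Mo, 1, x3), (2, 11, Pat, 31, bio), (2, 11, Pat, 31, mkt), (2, 11, Pat, 31, qa), (2, 11, Pat, 31, x3), (2, 11, Uma, 5, bio), (2, 11, Uma, 5, mkt), (2, 11, Uma, 5, qa), (2, 11, Uma, 5, x3), (26, 32, Ada, 30, bio), (26, 32, Ada, 30, fin), (26, 32, Ada, 30, x1), (26, 32, Ada, 30, x2), (26, 32, Kim, 21, bio), (26, 32, Kim, 21, fin), (26, 32, Kim, 21, x1), (26, 32, Kim, 21, x2), (26, 32, Ned, 15, bio), (26, 32, Ned, 15, fin), (26, 32, Ned, 15, x1), (26, 32, Ned, 15, x2), (26, 32, Tai, 36, bio), (26, 32, Tai, 36, fin), (26, 32, Tai, 36, x1), (26, 32, Tai, 36, x2), (26, 32, Vic, 30, bio), (26, 32, Vic, 30, fin), (26, 32, Vic, 30, x1), (26, 32, Vic, 30, x2)}.
Joining (Product ⋈ Store) and Sale on qty yields {(2, 11, Jo, 6, bio, 17), (2, 11, Jo, 6, bio, 8), (2, 11, Jo, 6, mkt, 17), (2, 11, Jo, 6, mkt, 8), (2, 11, Jo, 6, qa, 17), (2, 11, Jo, 6, qa, 8), (2, 11, Jo, 6, x3, 17), (2, 11, Jo, 6, x3, 8), (2, 11, Mo, 1, bio, 17), (2, 11, Mo, 1, bio, 8), (2, 11, Mo, 1, mkt, 17), (2, 11, Mo, 1, mkt, 8), (2, 11, Mo, 1, qa, 17), (2, 11, Mo, 1, qa, 8), (2, 11, Mo, 1, x3, 17), (2, 11, Mo, 1, x3, 8), (2, 11, Pat, 31, bio, 17), (2, 11, Pat, 31, bio, 8), (2, 11, Pat, 31, mkt, 17), (2, 11, Pat, 31, mkt, 8), (2, 11, Pat, 31, qa, 17), (2, 11, Pat, 31, qa, 8), (2, 11, Pat, 31, x3, 17), (2, 11, Pat, 31, x3, 8), (2, 11, Uma, 5, bio, 17), (2, 11, Uma, 5, bio, 8), (2, 11, Uma, 5, mkt, 17), (2, 11, Uma, 5, mkt, 8), (2, 11, Uma, 5, qa, 17), (2, 11, Uma, 5, qa, 8), (2, 11, Uma, 5, x3, 17), (2, 11, Uma, 5, x3, 8), (26, 32, Ada, 30, bio, 27), (26, 32, Ada, 30, bio, 31), (26, 32, Ada, 30, fin, 27), (26, 32, Ada, 30, fin, 31), (26, 32, Ada, 30, x1, 27), (26, 32, Ada, 30, x1, 31), (26, 32, Ada, 30, x2, 27), (26, 32, Ada, 30, x2, 31), (26, 32, Kim, 21, bio, 27), (26, 32, Kim, 21, bio, 31), (26, 32, Kim, 21, fin, 27), (26, 32, Kim, 21, fin, 31), (26, 32, Kim, 21, x1, 27), (26, 32, Kim, 21, x1, 31), (26, 32, Kim, 21, x2, 27), (26, 32, Kim, 21, x2, 31), (26, 32, Ned, 15, bio, 27), (26, 32, Ned, 15, bio, 31), (26, 32, Ned, 15, fin, 27), (26, 32, Ned, 15, fin, 31), (26, 32, Ned, 15, x1, 27), (26, 32, Ned, 15, x1, 31), (26, 32, Ned, 15, x2, 27), (26, 32, Ned, 15, x2, 31), (26, 32, Tai, 36, bio, 27), (26, 32, Tai, 36, bio, 31), (26, 32, Tai, 36, fin, 27), (26, 32, Tai, 36, fin, 31), (26, 32, Tai, 36, x1, 27), (26, 32, Tai, 36, x1, 31), (26, 32, Tai, 36, x2, 27), (26, 32, Tai, 36, x2, 31), (26, 32, Vic, 30, bio, 27), (26, 32, Vic, 30, bio, 31), (26, 32, Vic, 30, fin, 27), (26, 32, Vic, 30, fin, 31), (26, 32, Vic, 30, x1, 27), (26, 32, Vic, 30, x1, 31), (26, 32, Vic, 30, x2, 27), (26, 32, Vic, 30, x2, 31)}.
Filtering on price < 14 leaves {(2, 11, Jo, 6, bio, 8), (2, 11, Jo, 6, mkt, 8), (2, 11, Jo, 6, qa, 8), (2, 11, Jo, 6, x3, 8), (2, 11, Mo, 1, bio, 8), (2, 11, Mo, 1, mkt, 8), (2, 11, Mo, 1, qa, 8), (2, 11, Mo, 1, x3, 8), (2, 11, Pat, 31, bio, 8), (2, 11, Pat, 31, mkt, 8), (2, 11, Pat, 31, qa, 8), (2, 11, Pat, 31, x3, 8), (2, 11, Uma, 5, bio, 8), (2, 11, Uma, 5, mkt, 8), (2, 11, Uma, 5, qa, 8), (2, 11, Uma, 5, x3, 8)}.
π[cid, region, qty]: project onto (cid, region, qty) → {(1, bio, 11), (1, mkt, 11), (1, qa, 11), (1, x3, 11), (31, bio, 11), (31, mkt, 11), (31, qa, 11), (31, x3, 11), (5, bio, 11), (5, mkt, 11), (5, qa, 11), (5, x3, 11), (6, bio, 11), (6, mkt, 11), (6, qa, 11), (6, x3, 11)}
Filtering on region = x3 leaves {(1, x3, 11), (31, x3, 11), (5, x3, 11), (6, x3, 11)}.

{(1, x3, 11), (31, x3, 11), (5, x3, 11), (6, x3, 11)}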